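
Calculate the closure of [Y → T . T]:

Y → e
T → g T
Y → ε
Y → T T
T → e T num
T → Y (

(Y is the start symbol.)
To compute CLOSURE, for each item [A → α.Bβ] where B is a non-terminal, add [B → .γ] for all productions B → γ; repeat for the newly added items until nothing changes.

Start with: [Y → T . T]
  [Y → T . T] has the dot before T: add [T → . g T], [T → . e T num], [T → . Y (]
  [T → . Y (] has the dot before Y: add [Y → . e], [Y → .], [Y → . T T]
No further items can be added.

CLOSURE = { [T → . Y (], [T → . e T num], [T → . g T], [Y → . T T], [Y → . e], [Y → .], [Y → T . T] }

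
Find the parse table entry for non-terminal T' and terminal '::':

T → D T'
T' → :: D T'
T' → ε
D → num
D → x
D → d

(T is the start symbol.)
To find M[T', '::'], we find productions for T' where '::' is in the predict set (PREDICT(N → α) = (FIRST(α) \ {ε}) ∪ (FOLLOW(N) if α ⇒* ε)).

Relevant sets:
  FOLLOW(T') = { $ }

T' → :: D T': PREDICT = { '::' }
  '::' is in predict set, so this production goes in M[T', '::']
T' → ε: PREDICT = { $ }

M[T', '::'] = T' → :: D T'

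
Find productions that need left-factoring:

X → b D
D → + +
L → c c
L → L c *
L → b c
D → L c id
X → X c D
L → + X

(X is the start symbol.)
Left-factoring is needed when two productions for the same non-terminal
share a common prefix on the right-hand side.

Productions for X:
  X → b D
  X → X c D
Productions for D:
  D → + +
  D → L c id
Productions for L:
  L → c c
  L → L c *
  L → b c
  L → + X

No common prefixes found.

Answer: No, left-factoring is not needed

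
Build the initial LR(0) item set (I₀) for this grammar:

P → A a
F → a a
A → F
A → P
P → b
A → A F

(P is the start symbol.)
{ [A → . A F], [A → . F], [A → . P], [F → . a a], [P → . A a], [P → . b], [P' → . P] }

First, augment the grammar with P' → P
I₀ = CLOSURE({ [P' → . P] }):
  [P' → . P] has the dot before P: add [P → . A a], [P → . b]
  [P → . A a] has the dot before A: add [A → . F], [A → . P], [A → . A F]
  [A → . F] has the dot before F: add [F → . a a]
No further items can be added.

I₀ = { [A → . A F], [A → . F], [A → . P], [F → . a a], [P → . A a], [P → . b], [P' → . P] }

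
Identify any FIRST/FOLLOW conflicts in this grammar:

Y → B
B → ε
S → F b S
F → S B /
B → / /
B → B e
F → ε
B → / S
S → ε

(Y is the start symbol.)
Yes. B → '/' '/' with FOLLOW(B) on { '/' }; B → B e with FOLLOW(B) on { '/', 'e' }; B → '/' S with FOLLOW(B) on { '/' }; S → F b S with FOLLOW(S) on { '/', 'e' }; F → S B '/' with FOLLOW(F) on { 'b' }

A FIRST/FOLLOW conflict occurs when a non-terminal N has a nullable alternative N → β (β ⇒* ε) and another alternative N → α with FIRST(α) ∩ FOLLOW(N) ≠ ∅: on such a lookahead the parser cannot decide between expanding α and letting N vanish via β.

Nullable non-terminals: B, F, S, Y.
FIRST sets used below: FIRST(B) = { '/', 'e', ε }, FIRST(S) = { '/', 'b', 'e', ε }, FIRST(F) = { '/', 'b', 'e', ε }

B: nullable alternative(s) B → ε; FOLLOW(B) = { $, '/', 'e' }
  B → ε: FIRST \ {ε} = { } — this is the only nullable alternative, skip
  B → / /: FIRST \ {ε} = { '/' } — overlaps FOLLOW(B) on { '/' }: CONFLICT
  B → B e: FIRST \ {ε} = { '/', 'e' } — overlaps FOLLOW(B) on { '/', 'e' }: CONFLICT
  B → / S: FIRST \ {ε} = { '/' } — overlaps FOLLOW(B) on { '/' }: CONFLICT

F: nullable alternative(s) F → ε; FOLLOW(F) = { 'b' }
  F → S B /: FIRST \ {ε} = { '/', 'b', 'e' } — overlaps FOLLOW(F) on { 'b' }: CONFLICT
  F → ε: FIRST \ {ε} = { } — this is the only nullable alternative, skip

S: nullable alternative(s) S → ε; FOLLOW(S) = { $, '/', 'e' }
  S → F b S: FIRST \ {ε} = { '/', 'b', 'e' } — overlaps FOLLOW(S) on { '/', 'e' }: CONFLICT
  S → ε: FIRST \ {ε} = { } — this is the only nullable alternative, skip
Y has a nullable alternative but only one production, so nothing to check.

So the grammar has 5 FIRST/FOLLOW conflicts (marked CONFLICT above).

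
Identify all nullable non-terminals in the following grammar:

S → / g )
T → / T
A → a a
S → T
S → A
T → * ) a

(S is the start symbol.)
None

A non-terminal is nullable if it can derive ε (the empty string): either it has an ε-production, or it has a production whose right-hand side consists entirely of nullable non-terminals.

There are no ε-productions, so no non-terminal can derive ε.
No non-terminals are nullable.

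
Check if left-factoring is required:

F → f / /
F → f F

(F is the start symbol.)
Left-factoring is needed when two productions for the same non-terminal
share a common prefix on the right-hand side.

Productions for F:
  F → f / /
  F → f F

Found common prefix 'f' in productions for F

Answer: Yes, F has productions with common prefix 'f'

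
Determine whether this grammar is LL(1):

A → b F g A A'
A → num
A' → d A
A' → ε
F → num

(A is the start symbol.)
No. Predict set conflict for A': { 'd' }

Relevant sets:
  FOLLOW(A') = { $, 'd' }

For A:
  PREDICT(A → b F g A A') = { 'b' }
  PREDICT(A → num) = { 'num' }
For A':
  PREDICT(A' → d A) = { 'd' }
  PREDICT(A' → ε) = { $, 'd' }
F has a single production, so nothing to check there.

Conflict found: Predict set conflict for A': { 'd' }
The grammar is NOT LL(1).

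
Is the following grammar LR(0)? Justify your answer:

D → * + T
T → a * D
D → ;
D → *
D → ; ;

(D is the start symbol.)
No. Shift-reduce conflict between [D → * .] and [D → * . + T]

A grammar is LR(0) if no state in the canonical LR(0) collection has:
  - both a shift item (dot before a terminal) and a complete item (shift-reduce conflict), or
  - two or more complete items (reduce-reduce conflict; the accept item [D' → D .] counts as a complete item here).

Augment with D' → D and build the canonical LR(0) collection (I0 = CLOSURE({[D' → . D]}), then GOTO on every symbol after a dot until no new states appear). It has 10 states:
  I0: { [D → . * + T], [D → . *], [D → . ; ;], [D → . ;], [D' → . D] }  — shift
  I1: { [D → * . + T], [D → * .] }  — shift, reduce
  I2: { [D → ; . ;], [D → ; .] }  — shift, reduce
  I3: { [D' → D .] }  — accept
  I4: { [D → ; ; .] }  — reduce
  I5: { [D → * + . T], [T → . a * D] }  — shift
  I6: { [D → * + T .] }  — reduce
  I7: { [T → a . * D] }  — shift
  I8: { [D → . * + T], [D → . *], [D → . ; ;], [D → . ;], [T → a * . D] }  — shift
  I9: { [T → a * D .] }  — reduce

Conflict in state I1:
  Shift-reduce conflict between [D → * .] and [D → * . + T]
So the grammar is NOT LR(0).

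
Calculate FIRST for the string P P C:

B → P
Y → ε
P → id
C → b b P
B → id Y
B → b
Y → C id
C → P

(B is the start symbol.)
{ 'id' }

FIRST sets of the non-terminals involved (from the grammar, by fixed-point iteration):
  FIRST(P) = { 'id' }

To compute FIRST(P P C), process the symbols left to right:
Symbol P is a non-terminal. Add FIRST(P) \ {ε} = { 'id' }
P is not nullable (ε ∉ FIRST(P)), so stop here.
FIRST(P P C) = { 'id' }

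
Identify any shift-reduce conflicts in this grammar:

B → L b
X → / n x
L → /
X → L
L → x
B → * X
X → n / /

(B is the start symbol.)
Yes — I7: [L → / .] vs [X → / . n x]

Augment with B' → B and build the canonical LR(0) collection (I0 = CLOSURE({[B' → . B]}), then GOTO on every symbol after a dot until no new states appear). It has 15 states:
  I0: { [B → . * X], [B → . L b], [B' → . B], [L → . /], [L → . x] }  — shift
  I1: { [B → * . X], [L → . /], [L → . x], [X → . / n x], [X → . L], [X → . n / /] }  — shift
  I2: { [L → / .] }  — reduce
  I3: { [B' → B .] }  — accept
  I4: { [B → L . b] }  — shift
  I5: { [L → x .] }  — reduce
  I6: { [B → L b .] }  — reduce
  I7: { [L → / .], [X → / . n x] }  — shift, reduce
  I8: { [X → L .] }  — reduce
  I9: { [B → * X .] }  — reduce
  I10: { [X → n . / /] }  — shift
  I11: { [X → n / . /] }  — shift
  I12: { [X → n / / .] }  — reduce
  I13: { [X → / n . x] }  — shift
  I14: { [X → / n x .] }  — reduce

I7 contains reduce item [L → / .] and shift item [X → / . n x] — shift-reduce conflict.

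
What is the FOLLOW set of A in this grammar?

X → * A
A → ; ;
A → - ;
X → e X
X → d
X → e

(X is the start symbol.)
In X → * A: A is at the end, add FOLLOW(X)

The FOLLOW sets referred to above (computed the same way, to a fixed point):
  FOLLOW(X) = { $ }

Taking the union: FOLLOW(A) = { $ }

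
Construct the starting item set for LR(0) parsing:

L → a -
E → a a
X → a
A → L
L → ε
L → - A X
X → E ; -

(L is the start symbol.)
{ [L → . - A X], [L → . a -], [L → .], [L' → . L] }

First, augment the grammar with L' → L
I₀ = CLOSURE({ [L' → . L] }):
  [L' → . L] has the dot before L: add [L → . a -], [L → .], [L → . - A X]
No further items can be added.

I₀ = { [L → . - A X], [L → . a -], [L → .], [L' → . L] }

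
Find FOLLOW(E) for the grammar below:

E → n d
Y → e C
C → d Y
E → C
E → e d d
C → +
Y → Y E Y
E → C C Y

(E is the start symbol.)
To compute FOLLOW(E), find every occurrence of E on a right-hand side N → α E β: add FIRST(β) \ {ε}, and if β is empty or nullable also add FOLLOW(N). Iterate to a fixed point.

E is the start symbol, so $ ∈ FOLLOW(E).
In Y → Y E Y: E is followed by Y, add FIRST(Y) \ {ε} = { 'e' }

Taking the union: FOLLOW(E) = { $, 'e' }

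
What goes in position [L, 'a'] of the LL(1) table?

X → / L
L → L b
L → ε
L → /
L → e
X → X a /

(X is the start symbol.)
L → ε

To find M[L, 'a'], we find productions for L where 'a' is in the predict set (PREDICT(N → α) = (FIRST(α) \ {ε}) ∪ (FOLLOW(N) if α ⇒* ε)).

Relevant sets:
  FIRST(L) = { '/', 'b', 'e', ε }
  FOLLOW(L) = { $, 'a', 'b' }

L → L b: PREDICT = { '/', 'b', 'e' }
L → ε: PREDICT = { $, 'a', 'b' }
  'a' is in predict set, so this production goes in M[L, 'a']
L → /: PREDICT = { '/' }
L → e: PREDICT = { 'e' }

M[L, 'a'] = L → ε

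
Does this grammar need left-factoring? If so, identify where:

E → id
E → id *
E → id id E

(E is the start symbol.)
Left-factoring is needed when two productions for the same non-terminal
share a common prefix on the right-hand side.

Productions for E:
  E → id
  E → id *
  E → id id E

Found common prefix 'id' in productions for E

Answer: Yes, E has productions with common prefix 'id'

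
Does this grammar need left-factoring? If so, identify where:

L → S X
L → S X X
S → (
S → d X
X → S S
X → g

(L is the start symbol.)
Yes, L has productions with common prefix 'S X'

Left-factoring is needed when two productions for the same non-terminal
share a common prefix on the right-hand side.

Productions for L:
  L → S X
  L → S X X
Productions for S:
  S → (
  S → d X
Productions for X:
  X → S S
  X → g

Found common prefix 'S X' in productions for L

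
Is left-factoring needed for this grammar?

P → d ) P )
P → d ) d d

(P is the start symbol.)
Yes, P has productions with common prefix 'd )'

Left-factoring is needed when two productions for the same non-terminal
share a common prefix on the right-hand side.

Productions for P:
  P → d ) P )
  P → d ) d d

Found common prefix 'd )' in productions for P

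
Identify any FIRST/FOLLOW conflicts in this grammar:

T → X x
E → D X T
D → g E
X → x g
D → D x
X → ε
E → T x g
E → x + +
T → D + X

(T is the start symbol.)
Yes. X → x g with FOLLOW(X) on { 'x' }

A FIRST/FOLLOW conflict occurs when a non-terminal N has a nullable alternative N → β (β ⇒* ε) and another alternative N → α with FIRST(α) ∩ FOLLOW(N) ≠ ∅: on such a lookahead the parser cannot decide between expanding α and letting N vanish via β.

Nullable non-terminals: X.

X: nullable alternative(s) X → ε; FOLLOW(X) = { $, '+', 'g', 'x' }
  X → x g: FIRST \ {ε} = { 'x' } — overlaps FOLLOW(X) on { 'x' }: CONFLICT
  X → ε: FIRST \ {ε} = { } — this is the only nullable alternative, skip

D, E, T have no nullable alternative, so no FIRST/FOLLOW check is needed there.

So the grammar has 1 FIRST/FOLLOW conflict (marked CONFLICT above).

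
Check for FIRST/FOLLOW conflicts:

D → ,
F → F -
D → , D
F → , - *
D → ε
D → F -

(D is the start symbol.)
A FIRST/FOLLOW conflict occurs when a non-terminal N has a nullable alternative N → β (β ⇒* ε) and another alternative N → α with FIRST(α) ∩ FOLLOW(N) ≠ ∅: on such a lookahead the parser cannot decide between expanding α and letting N vanish via β.

Nullable non-terminals: D.
FIRST sets used below: FIRST(F) = { ',' }

D: nullable alternative(s) D → ε; FOLLOW(D) = { $ }
  D → ,: FIRST \ {ε} = { ',' } — disjoint from FOLLOW(D)
  D → , D: FIRST \ {ε} = { ',' } — disjoint from FOLLOW(D)
  D → ε: FIRST \ {ε} = { } — this is the only nullable alternative, skip
  D → F -: FIRST \ {ε} = { ',' } — disjoint from FOLLOW(D)

F has no nullable alternative, so no FIRST/FOLLOW check is needed there.

No FIRST/FOLLOW conflicts found.

Answer: No FIRST/FOLLOW conflicts.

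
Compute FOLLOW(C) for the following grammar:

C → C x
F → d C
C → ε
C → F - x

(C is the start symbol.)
C is the start symbol, so $ ∈ FOLLOW(C).
In C → C x: C is followed by x, add FIRST(x) \ {ε} = { 'x' }
In F → d C: C is at the end, add FOLLOW(F)

The FOLLOW sets referred to above (computed the same way, to a fixed point):
  FOLLOW(F) = { '-' }

Taking the union: FOLLOW(C) = { $, '-', 'x' }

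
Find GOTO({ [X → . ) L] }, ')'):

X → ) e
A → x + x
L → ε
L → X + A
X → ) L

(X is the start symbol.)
GOTO(I, ')') = CLOSURE({ [A → αX.β] : [A → α.Xβ] ∈ I, X = ')' })

Items with dot before ')', with the dot advanced:
  [X → . ) L] → [X → ) . L]
Closure of the advanced items:
  [X → ) . L] has the dot before L: add [L → .], [L → . X + A]
  [L → . X + A] has the dot before X: add [X → . ) e], [X → . ) L]

GOTO = { [L → . X + A], [L → .], [X → ) . L], [X → . ) L], [X → . ) e] }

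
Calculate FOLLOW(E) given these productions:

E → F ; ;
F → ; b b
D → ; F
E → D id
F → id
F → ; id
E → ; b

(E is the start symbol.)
E is the start symbol, so $ ∈ FOLLOW(E).
E does not occur on any right-hand side.

Taking the union: FOLLOW(E) = { $ }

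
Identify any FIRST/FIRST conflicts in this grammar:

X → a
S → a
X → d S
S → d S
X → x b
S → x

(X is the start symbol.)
No FIRST/FIRST conflicts.

Productions for X:
  X → a: FIRST = { 'a' }
  X → d S: FIRST = { 'd' }
  X → x b: FIRST = { 'x' }
Productions for S:
  S → a: FIRST = { 'a' }
  S → d S: FIRST = { 'd' }
  S → x: FIRST = { 'x' }

All alternatives of each non-terminal have pairwise disjoint FIRST sets.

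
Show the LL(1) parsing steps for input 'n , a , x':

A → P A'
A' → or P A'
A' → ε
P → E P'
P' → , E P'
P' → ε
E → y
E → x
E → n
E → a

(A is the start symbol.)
LL(1) parsing maintains a stack (initially the start symbol over $) and the input. At each step: if the stack top is a terminal, match it against the current input token; if it is a non-terminal N, replace it with the RHS of M[N, lookahead] (the unique production whose predict set contains the lookahead).

Stack is shown with the top on the left.

Stack        Input        Action
--------------------------------
A $          n , a , x $  output A → P A'
P A' $       n , a , x $  output P → E P'
E P' A' $    n , a , x $  output E → n
n P' A' $    n , a , x $  match 'n'
P' A' $      , a , x $    output P' → , E P'
, E P' A' $  , a , x $    match ','
E P' A' $    a , x $      output E → a
a P' A' $    a , x $      match 'a'
P' A' $      , x $        output P' → , E P'
, E P' A' $  , x $        match ','
E P' A' $    x $          output E → x
x P' A' $    x $          match 'x'
P' A' $      $            output P' → ε
A' $         $            output A' → ε
$            $            accept

The string is accepted.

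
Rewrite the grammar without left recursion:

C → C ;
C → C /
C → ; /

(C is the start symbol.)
C → ; / C'
C' → ; C'
C' → / C'
C' → ε

C is directly left-recursive. The standard transformation for
  A → A α₁ | ... | A α_m | β₁ | ... | β_n
is
  A  → β₁ A' | ... | β_n A'
  A' → α₁ A' | ... | α_m A' | ε

C → ; / becomes C → ; / C'
C → C ; becomes C' → ; C'
C → C / becomes C' → / C'
Add C' → ε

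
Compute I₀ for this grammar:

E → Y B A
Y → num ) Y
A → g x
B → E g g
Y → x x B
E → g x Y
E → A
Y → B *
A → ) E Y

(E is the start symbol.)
First, augment the grammar with E' → E
I₀ = CLOSURE({ [E' → . E] }):
  [E' → . E] has the dot before E: add [E → . Y B A], [E → . g x Y], [E → . A]
  [E → . Y B A] has the dot before Y: add [Y → . num ) Y], [Y → . x x B], [Y → . B *]
  [E → . A] has the dot before A: add [A → . g x], [A → . ) E Y]
  [Y → . B *] has the dot before B: add [B → . E g g]
No further items can be added.

I₀ = { [A → . ) E Y], [A → . g x], [B → . E g g], [E → . A], [E → . Y B A], [E → . g x Y], [E' → . E], [Y → . B *], [Y → . num ) Y], [Y → . x x B] }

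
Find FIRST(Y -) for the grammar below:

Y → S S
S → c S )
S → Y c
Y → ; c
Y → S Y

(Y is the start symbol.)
{ ';', 'c' }

FIRST sets of the non-terminals involved (from the grammar, by fixed-point iteration):
  FIRST(Y) = { ';', 'c' }

To compute FIRST(Y -), process the symbols left to right:
Symbol Y is a non-terminal. Add FIRST(Y) \ {ε} = { ';', 'c' }
Y is not nullable (ε ∉ FIRST(Y)), so stop here.
FIRST(Y -) = { ';', 'c' }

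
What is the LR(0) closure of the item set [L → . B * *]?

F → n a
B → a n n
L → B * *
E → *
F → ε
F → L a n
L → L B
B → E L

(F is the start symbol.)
{ [B → . E L], [B → . a n n], [E → . *], [L → . B * *] }

To compute CLOSURE, for each item [A → α.Bβ] where B is a non-terminal, add [B → .γ] for all productions B → γ; repeat for the newly added items until nothing changes.

Start with: [L → . B * *]
  [L → . B * *] has the dot before B: add [B → . a n n], [B → . E L]
  [B → . E L] has the dot before E: add [E → . *]
No further items can be added.

CLOSURE = { [B → . E L], [B → . a n n], [E → . *], [L → . B * *] }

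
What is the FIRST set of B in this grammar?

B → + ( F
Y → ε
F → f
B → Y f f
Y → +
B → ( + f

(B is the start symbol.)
To compute FIRST(B), examine every production with B on the left-hand side, reading each right-hand side left to right until a non-nullable symbol is reached.

FIRST sets of the other non-terminals involved (by the same procedure, iterated to a fixed point):
  FIRST(Y) = { '+', ε }

From B → + ( F:
  - '+' is a terminal: add '+' and stop
From B → Y f f:
  - Y is a non-terminal: add FIRST(Y) \ {ε} = { '+' }
    Y is nullable, so continue to the next symbol
  - f is a terminal: add 'f' and stop
From B → ( + f:
  - '(' is a terminal: add '(' and stop

Collecting: FIRST(B) = { '(', '+', 'f' }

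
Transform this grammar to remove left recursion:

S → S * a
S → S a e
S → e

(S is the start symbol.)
S → e S'
S' → * a S'
S' → a e S'
S' → ε

S is directly left-recursive. The standard transformation for
  A → A α₁ | ... | A α_m | β₁ | ... | β_n
is
  A  → β₁ A' | ... | β_n A'
  A' → α₁ A' | ... | α_m A' | ε

S → e becomes S → e S'
S → S * a becomes S' → * a S'
S → S a e becomes S' → a e S'
Add S' → ε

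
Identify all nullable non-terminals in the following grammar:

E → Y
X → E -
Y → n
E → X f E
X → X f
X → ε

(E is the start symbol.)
A non-terminal is nullable if it can derive ε (the empty string): either it has an ε-production, or it has a production whose right-hand side consists entirely of nullable non-terminals.

ε-productions: X → ε
So X is immediately nullable.
No further non-terminal can be added: every production for the remaining non-terminals contains a terminal or a non-nullable non-terminal.
Nullable = { 'X' }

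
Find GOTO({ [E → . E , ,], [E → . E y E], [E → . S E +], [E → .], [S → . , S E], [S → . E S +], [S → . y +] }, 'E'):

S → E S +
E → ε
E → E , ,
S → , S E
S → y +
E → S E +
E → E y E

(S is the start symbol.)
{ [E → . E , ,], [E → . E y E], [E → . S E +], [E → .], [E → E . , ,], [E → E . y E], [S → . , S E], [S → . E S +], [S → . y +], [S → E . S +] }

GOTO(I, 'E') = CLOSURE({ [A → αX.β] : [A → α.Xβ] ∈ I, X = 'E' })

Items with dot before 'E', with the dot advanced:
  [E → . E , ,] → [E → E . , ,]
  [E → . E y E] → [E → E . y E]
  [S → . E S +] → [S → E . S +]
Closure of the advanced items:
  [S → E . S +] has the dot before S: add [S → . E S +], [S → . , S E], [S → . y +]
  [S → . E S +] has the dot before E: add [E → .], [E → . E , ,], [E → . S E +], [E → . E y E]

GOTO = { [E → . E , ,], [E → . E y E], [E → . S E +], [E → .], [E → E . , ,], [E → E . y E], [S → . , S E], [S → . E S +], [S → . y +], [S → E . S +] }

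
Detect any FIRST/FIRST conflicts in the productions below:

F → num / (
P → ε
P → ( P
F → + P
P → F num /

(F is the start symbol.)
FIRST sets of the non-terminals at (or reachable through a nullable prefix from) the front of some alternative:
  FIRST(F) = { '+', 'num' }

Productions for F:
  F → num / (: FIRST = { 'num' }
  F → + P: FIRST = { '+' }
Productions for P:
  P → ε: FIRST = { ε }
  P → ( P: FIRST = { '(' }
  P → F num /: FIRST = { '+', 'num' }

All alternatives of each non-terminal have pairwise disjoint FIRST sets.

Answer: No FIRST/FIRST conflicts.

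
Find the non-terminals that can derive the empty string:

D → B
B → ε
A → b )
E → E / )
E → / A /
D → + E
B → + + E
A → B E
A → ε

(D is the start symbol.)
{ 'A', 'B', 'D' }

ε-productions: B → ε, A → ε
So B, A are immediately nullable.
D → B: every symbol on the right is nullable, so D is nullable too.
No further non-terminal can be added: every production for the remaining non-terminals contains a terminal or a non-nullable non-terminal.
Nullable = { 'A', 'B', 'D' }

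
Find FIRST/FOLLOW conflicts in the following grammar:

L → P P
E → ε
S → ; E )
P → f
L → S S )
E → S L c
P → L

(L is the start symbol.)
A FIRST/FOLLOW conflict occurs when a non-terminal N has a nullable alternative N → β (β ⇒* ε) and another alternative N → α with FIRST(α) ∩ FOLLOW(N) ≠ ∅: on such a lookahead the parser cannot decide between expanding α and letting N vanish via β.

Nullable non-terminals: E.
FIRST sets used below: FIRST(S) = { ';' }

E: nullable alternative(s) E → ε; FOLLOW(E) = { ')' }
  E → ε: FIRST \ {ε} = { } — this is the only nullable alternative, skip
  E → S L c: FIRST \ {ε} = { ';' } — disjoint from FOLLOW(E)

L, P, S have no nullable alternative, so no FIRST/FOLLOW check is needed there.

No FIRST/FOLLOW conflicts found.

Answer: No FIRST/FOLLOW conflicts.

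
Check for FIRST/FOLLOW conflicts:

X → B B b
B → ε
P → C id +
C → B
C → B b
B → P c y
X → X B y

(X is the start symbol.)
A FIRST/FOLLOW conflict occurs when a non-terminal N has a nullable alternative N → β (β ⇒* ε) and another alternative N → α with FIRST(α) ∩ FOLLOW(N) ≠ ∅: on such a lookahead the parser cannot decide between expanding α and letting N vanish via β.

Nullable non-terminals: B, C.
FIRST sets used below: FIRST(P) = { 'b', 'id' }, FIRST(B) = { 'b', 'id', ε }

B: nullable alternative(s) B → ε; FOLLOW(B) = { 'b', 'id', 'y' }
  B → ε: FIRST \ {ε} = { } — this is the only nullable alternative, skip
  B → P c y: FIRST \ {ε} = { 'b', 'id' } — overlaps FOLLOW(B) on { 'b', 'id' }: CONFLICT

C: nullable alternative(s) C → B; FOLLOW(C) = { 'id' }
  C → B: FIRST \ {ε} = { 'b', 'id' } — this is the only nullable alternative, skip
  C → B b: FIRST \ {ε} = { 'b', 'id' } — overlaps FOLLOW(C) on { 'id' }: CONFLICT

P, X have no nullable alternative, so no FIRST/FOLLOW check is needed there.

So the grammar has 2 FIRST/FOLLOW conflicts (marked CONFLICT above).

Answer: Yes. B → P c y with FOLLOW(B) on { 'b', 'id' }; C → B b with FOLLOW(C) on { 'id' }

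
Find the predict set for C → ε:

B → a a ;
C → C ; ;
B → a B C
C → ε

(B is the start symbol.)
{ $, ';' }

PREDICT(C → ε) = (FIRST(RHS) \ {ε}) ∪ (FOLLOW(C) if ε ∈ FIRST(RHS), i.e. RHS ⇒* ε)
The right-hand side is ε (FIRST(ε) = { ε }), so the predict set is FOLLOW(C) = { $, ';' }
PREDICT(C → ε) = { $, ';' }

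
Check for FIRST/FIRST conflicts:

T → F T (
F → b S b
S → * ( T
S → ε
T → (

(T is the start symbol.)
No FIRST/FIRST conflicts.

A FIRST/FIRST conflict occurs when two productions N → α and N → β for the same non-terminal have FIRST(α) ∩ FIRST(β) ≠ ∅ (with ε ∈ FIRST of a nullable right-hand side, so two nullable alternatives also conflict).

FIRST sets of the non-terminals at (or reachable through a nullable prefix from) the front of some alternative:
  FIRST(F) = { 'b' }

Productions for T:
  T → F T (: FIRST = { 'b' }
  T → (: FIRST = { '(' }
Productions for S:
  S → * ( T: FIRST = { '*' }
  S → ε: FIRST = { ε }
F has only one production, so no FIRST/FIRST conflict is possible there.

All alternatives of each non-terminal have pairwise disjoint FIRST sets.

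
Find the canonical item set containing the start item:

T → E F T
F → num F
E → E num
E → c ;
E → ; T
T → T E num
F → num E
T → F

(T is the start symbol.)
{ [E → . ; T], [E → . E num], [E → . c ;], [F → . num E], [F → . num F], [T → . E F T], [T → . F], [T → . T E num], [T' → . T] }

First, augment the grammar with T' → T
I₀ = CLOSURE({ [T' → . T] }):
  [T' → . T] has the dot before T: add [T → . E F T], [T → . T E num], [T → . F]
  [T → . E F T] has the dot before E: add [E → . E num], [E → . c ;], [E → . ; T]
  [T → . F] has the dot before F: add [F → . num F], [F → . num E]
No further items can be added.

I₀ = { [E → . ; T], [E → . E num], [E → . c ;], [F → . num E], [F → . num F], [T → . E F T], [T → . F], [T → . T E num], [T' → . T] }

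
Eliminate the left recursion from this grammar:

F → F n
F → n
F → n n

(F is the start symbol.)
F is directly left-recursive. The standard transformation for
  A → A α₁ | ... | A α_m | β₁ | ... | β_n
is
  A  → β₁ A' | ... | β_n A'
  A' → α₁ A' | ... | α_m A' | ε

F → n becomes F → n F'
F → n n becomes F → n n F'
F → F n becomes F' → n F'
Add F' → ε

Resulting grammar:
F → n F'
F → n n F'
F' → n F'
F' → ε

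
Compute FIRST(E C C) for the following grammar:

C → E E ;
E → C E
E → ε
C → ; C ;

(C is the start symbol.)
{ ';' }

FIRST sets of the non-terminals involved (from the grammar, by fixed-point iteration):
  FIRST(E) = { ';', ε }
  FIRST(C) = { ';' }

To compute FIRST(E C C), process the symbols left to right:
Symbol E is a non-terminal. Add FIRST(E) \ {ε} = { ';' }
E is nullable (ε ∈ FIRST(E)), continue to the next symbol.
Symbol C is a non-terminal. Add FIRST(C) \ {ε} = { ';' }
C is not nullable (ε ∉ FIRST(C)), so stop here.
FIRST(E C C) = { ';' }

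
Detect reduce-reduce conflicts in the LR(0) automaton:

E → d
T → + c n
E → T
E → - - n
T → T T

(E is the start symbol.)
No reduce-reduce conflicts

A reduce-reduce conflict occurs when an LR(0) state has two complete items [A → α .] and [B → β .] — both call for a reduction, and with no lookahead the parser cannot choose between them.

Augment with E' → E and build the canonical LR(0) collection (I0 = CLOSURE({[E' → . E]}), then GOTO on every symbol after a dot until no new states appear). It has 11 states:
  I0: { [E → . - - n], [E → . T], [E → . d], [E' → . E], [T → . + c n], [T → . T T] }  — shift
  I1: { [T → + . c n] }  — shift
  I2: { [E → - . - n] }  — shift
  I3: { [E' → E .] }  — accept
  I4: { [E → T .], [T → . + c n], [T → . T T], [T → T . T] }  — shift, reduce
  I5: { [E → d .] }  — reduce
  I6: { [T → . + c n], [T → . T T], [T → T . T], [T → T T .] }  — shift, reduce
  I7: { [E → - - . n] }  — shift
  I8: { [E → - - n .] }  — reduce
  I9: { [T → + c . n] }  — shift
  I10: { [T → + c n .] }  — reduce

No state contains more than one complete item.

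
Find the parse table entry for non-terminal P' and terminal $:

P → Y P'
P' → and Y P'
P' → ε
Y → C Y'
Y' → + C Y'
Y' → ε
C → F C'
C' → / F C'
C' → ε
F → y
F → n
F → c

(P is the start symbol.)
P' → ε

To find M[P', $], we find productions for P' where $ is in the predict set (PREDICT(N → α) = (FIRST(α) \ {ε}) ∪ (FOLLOW(N) if α ⇒* ε)).

Relevant sets:
  FOLLOW(P') = { $ }

P' → and Y P': PREDICT = { 'and' }
P' → ε: PREDICT = { $ }
  $ is in predict set, so this production goes in M[P', $]

M[P', $] = P' → ε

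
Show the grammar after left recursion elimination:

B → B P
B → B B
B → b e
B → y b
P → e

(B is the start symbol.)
B is directly left-recursive. The standard transformation for
  A → A α₁ | ... | A α_m | β₁ | ... | β_n
is
  A  → β₁ A' | ... | β_n A'
  A' → α₁ A' | ... | α_m A' | ε

B → b e becomes B → b e B'
B → y b becomes B → y b B'
B → B P becomes B' → P B'
B → B B becomes B' → B B'
Add B' → ε

Productions for other non-terminals are unchanged:
  P → e

Resulting grammar:
B → b e B'
B → y b B'
B' → P B'
B' → B B'
B' → ε
P → e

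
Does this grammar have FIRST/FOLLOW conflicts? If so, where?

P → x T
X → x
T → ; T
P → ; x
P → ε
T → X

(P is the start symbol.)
Nullable non-terminals: P.

P: nullable alternative(s) P → ε; FOLLOW(P) = { $ }
  P → x T: FIRST \ {ε} = { 'x' } — disjoint from FOLLOW(P)
  P → ; x: FIRST \ {ε} = { ';' } — disjoint from FOLLOW(P)
  P → ε: FIRST \ {ε} = { } — this is the only nullable alternative, skip

T, X have no nullable alternative, so no FIRST/FOLLOW check is needed there.

No FIRST/FOLLOW conflicts found.

Answer: No FIRST/FOLLOW conflicts.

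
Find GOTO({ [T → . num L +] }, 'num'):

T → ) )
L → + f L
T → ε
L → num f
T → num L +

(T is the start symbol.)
GOTO(I, 'num') = CLOSURE({ [A → αX.β] : [A → α.Xβ] ∈ I, X = 'num' })

Items with dot before 'num', with the dot advanced:
  [T → . num L +] → [T → num . L +]
Closure of the advanced items:
  [T → num . L +] has the dot before L: add [L → . + f L], [L → . num f]

GOTO = { [L → . + f L], [L → . num f], [T → num . L +] }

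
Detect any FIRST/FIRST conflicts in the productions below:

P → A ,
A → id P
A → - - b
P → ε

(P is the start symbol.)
FIRST sets of the non-terminals at (or reachable through a nullable prefix from) the front of some alternative:
  FIRST(A) = { '-', 'id' }

Productions for P:
  P → A ,: FIRST = { '-', 'id' }
  P → ε: FIRST = { ε }
Productions for A:
  A → id P: FIRST = { 'id' }
  A → - - b: FIRST = { '-' }

All alternatives of each non-terminal have pairwise disjoint FIRST sets.

Answer: No FIRST/FIRST conflicts.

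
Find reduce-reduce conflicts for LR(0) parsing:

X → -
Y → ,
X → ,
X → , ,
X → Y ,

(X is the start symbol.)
Yes — I1: [X → , .] vs [Y → , .]

A reduce-reduce conflict occurs when an LR(0) state has two complete items [A → α .] and [B → β .] — both call for a reduction, and with no lookahead the parser cannot choose between them.

Augment with X' → X and build the canonical LR(0) collection (I0 = CLOSURE({[X' → . X]}), then GOTO on every symbol after a dot until no new states appear). It has 7 states:
  I0: { [X → . , ,], [X → . ,], [X → . -], [X → . Y ,], [X' → . X], [Y → . ,] }  — shift
  I1: { [X → , . ,], [X → , .], [Y → , .] }  — shift, 2 reduces
  I2: { [X → - .] }  — reduce
  I3: { [X' → X .] }  — accept
  I4: { [X → Y . ,] }  — shift
  I5: { [X → Y , .] }  — reduce
  I6: { [X → , , .] }  — reduce

I1 contains complete items [X → , .], [Y → , .] — reduce-reduce conflict.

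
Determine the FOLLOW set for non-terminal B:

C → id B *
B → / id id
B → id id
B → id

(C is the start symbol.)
{ '*' }

To compute FOLLOW(B), find every occurrence of B on a right-hand side N → α B β: add FIRST(β) \ {ε}, and if β is empty or nullable also add FOLLOW(N). Iterate to a fixed point.

In C → id B *: B is followed by '*', add FIRST('*') \ {ε} = { '*' }

Taking the union: FOLLOW(B) = { '*' }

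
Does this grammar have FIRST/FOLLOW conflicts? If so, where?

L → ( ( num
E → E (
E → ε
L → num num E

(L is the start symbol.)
Nullable non-terminals: E.
FIRST sets used below: FIRST(E) = { '(', ε }

E: nullable alternative(s) E → ε; FOLLOW(E) = { $, '(' }
  E → E (: FIRST \ {ε} = { '(' } — overlaps FOLLOW(E) on { '(' }: CONFLICT
  E → ε: FIRST \ {ε} = { } — this is the only nullable alternative, skip

L has no nullable alternative, so no FIRST/FOLLOW check is needed there.

So the grammar has 1 FIRST/FOLLOW conflict (marked CONFLICT above).

Answer: Yes. E → E '(' with FOLLOW(E) on { '(' }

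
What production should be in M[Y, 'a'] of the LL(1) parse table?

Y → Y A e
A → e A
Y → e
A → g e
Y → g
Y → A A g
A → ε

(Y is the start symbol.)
Empty (error entry)

To find M[Y, 'a'], we find productions for Y where 'a' is in the predict set (PREDICT(N → α) = (FIRST(α) \ {ε}) ∪ (FOLLOW(N) if α ⇒* ε)).

Relevant sets:
  FIRST(Y) = { 'e', 'g' }
  FIRST(A) = { 'e', 'g', ε }

Y → Y A e: PREDICT = { 'e', 'g' }
Y → e: PREDICT = { 'e' }
Y → g: PREDICT = { 'g' }
Y → A A g: PREDICT = { 'e', 'g' }

M[Y, 'a'] is empty (no production applies)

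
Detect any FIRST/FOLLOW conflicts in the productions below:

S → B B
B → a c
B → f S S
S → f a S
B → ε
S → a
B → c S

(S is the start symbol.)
A FIRST/FOLLOW conflict occurs when a non-terminal N has a nullable alternative N → β (β ⇒* ε) and another alternative N → α with FIRST(α) ∩ FOLLOW(N) ≠ ∅: on such a lookahead the parser cannot decide between expanding α and letting N vanish via β.

Nullable non-terminals: B, S.
FIRST sets used below: FIRST(B) = { 'a', 'c', 'f', ε }

B: nullable alternative(s) B → ε; FOLLOW(B) = { $, 'a', 'c', 'f' }
  B → a c: FIRST \ {ε} = { 'a' } — overlaps FOLLOW(B) on { 'a' }: CONFLICT
  B → f S S: FIRST \ {ε} = { 'f' } — overlaps FOLLOW(B) on { 'f' }: CONFLICT
  B → ε: FIRST \ {ε} = { } — this is the only nullable alternative, skip
  B → c S: FIRST \ {ε} = { 'c' } — overlaps FOLLOW(B) on { 'c' }: CONFLICT

S: nullable alternative(s) S → B B; FOLLOW(S) = { $, 'a', 'c', 'f' }
  S → B B: FIRST \ {ε} = { 'a', 'c', 'f' } — this is the only nullable alternative, skip
  S → f a S: FIRST \ {ε} = { 'f' } — overlaps FOLLOW(S) on { 'f' }: CONFLICT
  S → a: FIRST \ {ε} = { 'a' } — overlaps FOLLOW(S) on { 'a' }: CONFLICT

So the grammar has 5 FIRST/FOLLOW conflicts (marked CONFLICT above).

Answer: Yes. S → f a S with FOLLOW(S) on { 'f' }; S → a with FOLLOW(S) on { 'a' }; B → a c with FOLLOW(B) on { 'a' }; B → f S S with FOLLOW(B) on { 'f' }; B → c S with FOLLOW(B) on { 'c' }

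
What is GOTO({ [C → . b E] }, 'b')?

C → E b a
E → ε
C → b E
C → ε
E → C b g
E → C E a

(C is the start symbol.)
{ [C → . E b a], [C → . b E], [C → .], [C → b . E], [E → . C E a], [E → . C b g], [E → .] }

GOTO(I, 'b') = CLOSURE({ [A → αX.β] : [A → α.Xβ] ∈ I, X = 'b' })

Items with dot before 'b', with the dot advanced:
  [C → . b E] → [C → b . E]
Closure of the advanced items:
  [C → b . E] has the dot before E: add [E → .], [E → . C b g], [E → . C E a]
  [E → . C b g] has the dot before C: add [C → . E b a], [C → . b E], [C → .]

GOTO = { [C → . E b a], [C → . b E], [C → .], [C → b . E], [E → . C E a], [E → . C b g], [E → .] }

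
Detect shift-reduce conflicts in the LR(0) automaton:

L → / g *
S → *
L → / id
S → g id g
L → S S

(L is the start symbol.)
No shift-reduce conflicts

Augment with L' → L and build the canonical LR(0) collection (I0 = CLOSURE({[L' → . L]}), then GOTO on every symbol after a dot until no new states appear). It has 12 states:
  I0: { [L → . / g *], [L → . / id], [L → . S S], [L' → . L], [S → . *], [S → . g id g] }  — shift
  I1: { [S → * .] }  — reduce
  I2: { [L → / . g *], [L → / . id] }  — shift
  I3: { [L' → L .] }  — accept
  I4: { [L → S . S], [S → . *], [S → . g id g] }  — shift
  I5: { [S → g . id g] }  — shift
  I6: { [S → g id . g] }  — shift
  I7: { [S → g id g .] }  — reduce
  I8: { [L → S S .] }  — reduce
  I9: { [L → / g . *] }  — shift
  I10: { [L → / id .] }  — reduce
  I11: { [L → / g * .] }  — reduce

No state contains both a complete item and a shift item.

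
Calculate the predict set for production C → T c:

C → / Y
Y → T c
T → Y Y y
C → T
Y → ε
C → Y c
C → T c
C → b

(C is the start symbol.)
PREDICT(C → T c) = (FIRST(RHS) \ {ε}) ∪ (FOLLOW(C) if ε ∈ FIRST(RHS), i.e. RHS ⇒* ε)
FIRST(T) = { 'y' }
FIRST(T c) = { 'y' }
ε ∉ FIRST(T c), so FOLLOW(C) is not added.
PREDICT(C → T c) = { 'y' }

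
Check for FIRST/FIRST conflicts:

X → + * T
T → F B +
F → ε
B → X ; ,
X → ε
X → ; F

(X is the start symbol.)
A FIRST/FIRST conflict occurs when two productions N → α and N → β for the same non-terminal have FIRST(α) ∩ FIRST(β) ≠ ∅ (with ε ∈ FIRST of a nullable right-hand side, so two nullable alternatives also conflict).

Productions for X:
  X → + * T: FIRST = { '+' }
  X → ε: FIRST = { ε }
  X → ; F: FIRST = { ';' }
T, F, B have only one production, so no FIRST/FIRST conflict is possible there.

All alternatives of each non-terminal have pairwise disjoint FIRST sets.

Answer: No FIRST/FIRST conflicts.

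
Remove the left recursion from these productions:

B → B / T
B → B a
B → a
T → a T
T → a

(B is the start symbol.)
B is directly left-recursive. The standard transformation for
  A → A α₁ | ... | A α_m | β₁ | ... | β_n
is
  A  → β₁ A' | ... | β_n A'
  A' → α₁ A' | ... | α_m A' | ε

B → a becomes B → a B'
B → B / T becomes B' → / T B'
B → B a becomes B' → a B'
Add B' → ε

Productions for other non-terminals are unchanged:
  T → a T
  T → a

Resulting grammar:
B → a B'
B' → / T B'
B' → a B'
B' → ε
T → a T
T → a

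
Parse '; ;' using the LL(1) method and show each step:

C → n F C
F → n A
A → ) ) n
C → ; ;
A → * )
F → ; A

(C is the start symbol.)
LL(1) parsing maintains a stack (initially the start symbol over $) and the input. At each step: if the stack top is a terminal, match it against the current input token; if it is a non-terminal N, replace it with the RHS of M[N, lookahead] (the unique production whose predict set contains the lookahead).

Stack is shown with the top on the left.

Stack  Input  Action
--------------------
C $    ; ; $  output C → ; ;
; ; $  ; ; $  match ';'
; $    ; $    match ';'
$      $      accept

The string is accepted.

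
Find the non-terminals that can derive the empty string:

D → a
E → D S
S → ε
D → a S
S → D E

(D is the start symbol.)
{ 'S' }

A non-terminal is nullable if it can derive ε (the empty string): either it has an ε-production, or it has a production whose right-hand side consists entirely of nullable non-terminals.

ε-productions: S → ε
So S is immediately nullable.
No further non-terminal can be added: every production for the remaining non-terminals contains a terminal or a non-nullable non-terminal.
Nullable = { 'S' }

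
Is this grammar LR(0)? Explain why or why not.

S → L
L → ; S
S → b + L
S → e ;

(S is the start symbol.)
Augment with S' → S and build the canonical LR(0) collection (I0 = CLOSURE({[S' → . S]}), then GOTO on every symbol after a dot until no new states appear). It has 10 states:
  I0: { [L → . ; S], [S → . L], [S → . b + L], [S → . e ;], [S' → . S] }  — shift
  I1: { [L → . ; S], [L → ; . S], [S → . L], [S → . b + L], [S → . e ;] }  — shift
  I2: { [S → L .] }  — reduce
  I3: { [S' → S .] }  — accept
  I4: { [S → b . + L] }  — shift
  I5: { [S → e . ;] }  — shift
  I6: { [S → e ; .] }  — reduce
  I7: { [L → . ; S], [S → b + . L] }  — shift
  I8: { [S → b + L .] }  — reduce
  I9: { [L → ; S .] }  — reduce

Every state is either a pure shift/goto state or contains exactly one complete item and nothing to shift — no conflicts. The grammar is LR(0).

Answer: Yes, the grammar is LR(0)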